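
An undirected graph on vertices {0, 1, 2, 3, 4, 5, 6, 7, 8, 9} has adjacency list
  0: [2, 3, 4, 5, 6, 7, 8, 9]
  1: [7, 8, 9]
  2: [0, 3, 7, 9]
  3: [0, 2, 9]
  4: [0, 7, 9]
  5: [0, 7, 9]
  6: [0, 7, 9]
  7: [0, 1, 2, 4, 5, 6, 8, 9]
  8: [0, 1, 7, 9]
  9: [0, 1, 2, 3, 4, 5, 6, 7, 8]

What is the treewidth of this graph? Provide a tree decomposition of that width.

Every bag has size at most 4, so the width is 4 − 1 = 3 and tw(G) ≤ 3. For the lower bound, the 4 vertices {0, 2, 3, 9} are pairwise adjacent, and any tree decomposition puts a clique entirely inside one bag — forcing width ≥ 3. Hence tw(G) = 3 exactly.

Treewidth 3.
Bags: B1 = {0, 2, 7, 9}  B2 = {0, 4, 7, 9}  B3 = {0, 7, 8, 9}  B4 = {1, 7, 8, 9}  B5 = {0, 6, 7, 9}  B6 = {0, 5, 7, 9}  B7 = {0, 2, 3, 9}
Tree: B1–B2, B2–B3, B3–B4, B1–B5, B3–B6, B1–B7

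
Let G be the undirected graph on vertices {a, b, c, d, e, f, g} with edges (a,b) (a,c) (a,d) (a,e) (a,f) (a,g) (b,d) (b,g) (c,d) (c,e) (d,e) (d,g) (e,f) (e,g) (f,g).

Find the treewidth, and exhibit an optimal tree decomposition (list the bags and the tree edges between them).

The largest bag has 4 vertices, giving width 3; this decomposition certifies tw(G) ≤ 3. For the lower bound, the 4 vertices {a, d, e, g} are pairwise adjacent, and any tree decomposition puts a clique entirely inside one bag — forcing width ≥ 3. The upper and lower bounds meet at 3, so that is the treewidth.

Treewidth 3.
One optimal decomposition is:
Bags: B1 = {a, d, e, g}  B2 = {a, b, d, g}  B3 = {a, e, f, g}  B4 = {a, c, d, e}
Tree: B1–B2, B1–B3, B1–B4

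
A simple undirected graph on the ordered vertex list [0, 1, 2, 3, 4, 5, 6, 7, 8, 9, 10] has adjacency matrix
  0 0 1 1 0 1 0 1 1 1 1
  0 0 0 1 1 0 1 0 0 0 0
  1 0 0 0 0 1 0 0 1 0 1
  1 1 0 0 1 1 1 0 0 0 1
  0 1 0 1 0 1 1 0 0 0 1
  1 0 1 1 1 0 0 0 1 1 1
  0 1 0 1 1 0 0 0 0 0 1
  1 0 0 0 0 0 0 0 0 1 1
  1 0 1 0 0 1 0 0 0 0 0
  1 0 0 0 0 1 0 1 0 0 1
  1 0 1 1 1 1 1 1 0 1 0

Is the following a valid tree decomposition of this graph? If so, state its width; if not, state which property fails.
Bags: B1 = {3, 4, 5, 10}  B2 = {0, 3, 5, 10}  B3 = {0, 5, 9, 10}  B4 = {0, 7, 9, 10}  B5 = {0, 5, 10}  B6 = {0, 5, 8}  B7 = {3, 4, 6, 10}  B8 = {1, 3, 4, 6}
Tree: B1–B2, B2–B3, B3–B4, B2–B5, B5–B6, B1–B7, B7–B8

No — vertex 2 appears in no bag.

A tree decomposition must satisfy three properties: every vertex lies in some bag; for every edge, both endpoints lie together in some bag; and for every vertex, the bags containing it form a connected subtree. Here vertex 2 appears in no bag, so the decomposition is invalid.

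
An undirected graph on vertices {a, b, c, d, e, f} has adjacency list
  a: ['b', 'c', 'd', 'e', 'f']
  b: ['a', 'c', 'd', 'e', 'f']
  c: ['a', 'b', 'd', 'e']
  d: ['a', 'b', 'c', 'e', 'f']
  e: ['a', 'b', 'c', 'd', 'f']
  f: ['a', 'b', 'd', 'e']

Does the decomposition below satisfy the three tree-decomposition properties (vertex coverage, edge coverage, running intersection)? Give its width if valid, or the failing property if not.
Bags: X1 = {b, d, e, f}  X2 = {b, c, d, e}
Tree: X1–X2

No — vertex a appears in no bag.

A tree decomposition must satisfy three properties: every vertex lies in some bag; for every edge, both endpoints lie together in some bag; and for every vertex, the bags containing it form a connected subtree. Here vertex a appears in no bag, so the decomposition is invalid.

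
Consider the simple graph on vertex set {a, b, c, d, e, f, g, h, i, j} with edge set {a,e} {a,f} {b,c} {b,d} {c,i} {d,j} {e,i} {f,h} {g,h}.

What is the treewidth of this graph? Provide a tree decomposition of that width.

Every bag has size at most 2, so the width is 2 − 1 = 1 and tw(G) ≤ 1. G has an edge, so its treewidth is at least 1. Hence tw(G) = 1 exactly.

Treewidth 1.
One such decomposition:
Bags: B1 = {d, j}  B2 = {b, d}  B3 = {b, c}  B4 = {c, i}  B5 = {e, i}  B6 = {a, e}  B7 = {a, f}  B8 = {f, h}  B9 = {g, h}
Tree: B1–B2, B2–B3, B3–B4, B4–B5, B5–B6, B6–B7, B7–B8, B8–B9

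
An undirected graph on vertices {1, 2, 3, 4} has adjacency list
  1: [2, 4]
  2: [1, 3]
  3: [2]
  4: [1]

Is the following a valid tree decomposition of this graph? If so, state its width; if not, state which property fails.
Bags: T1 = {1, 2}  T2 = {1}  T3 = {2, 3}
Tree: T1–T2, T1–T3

A tree decomposition must satisfy three properties: every vertex lies in some bag; for every edge, both endpoints lie together in some bag; and for every vertex, the bags containing it form a connected subtree. Here vertex 4 appears in no bag, so the decomposition is invalid.

No — vertex 4 appears in no bag.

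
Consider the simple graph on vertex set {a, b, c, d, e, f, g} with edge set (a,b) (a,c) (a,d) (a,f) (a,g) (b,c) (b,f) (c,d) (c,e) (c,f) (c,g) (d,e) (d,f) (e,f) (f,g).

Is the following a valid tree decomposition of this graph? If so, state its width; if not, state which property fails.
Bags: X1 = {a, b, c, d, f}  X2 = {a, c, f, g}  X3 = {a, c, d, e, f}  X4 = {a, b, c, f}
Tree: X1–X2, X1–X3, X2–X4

A tree decomposition must satisfy three properties: every vertex lies in some bag; for every edge, both endpoints lie together in some bag; and for every vertex, the bags containing it form a connected subtree. Here bags containing vertex b are not connected in the tree, so the decomposition is invalid.

No — bags containing vertex b are not connected in the tree.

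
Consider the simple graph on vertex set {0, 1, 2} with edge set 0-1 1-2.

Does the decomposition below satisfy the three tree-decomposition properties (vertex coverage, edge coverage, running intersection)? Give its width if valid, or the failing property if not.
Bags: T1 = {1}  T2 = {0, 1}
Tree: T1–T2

A tree decomposition must satisfy three properties: every vertex lies in some bag; for every edge, both endpoints lie together in some bag; and for every vertex, the bags containing it form a connected subtree. Here vertex 2 appears in no bag, so the decomposition is invalid.

No — vertex 2 appears in no bag.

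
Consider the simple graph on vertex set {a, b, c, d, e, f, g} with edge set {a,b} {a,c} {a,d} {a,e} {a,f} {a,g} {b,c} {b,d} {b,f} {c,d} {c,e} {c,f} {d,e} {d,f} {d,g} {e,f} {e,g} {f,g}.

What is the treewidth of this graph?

A width-4 tree decomposition is:
Bags: B1 = {a, c, d, e, f}  B2 = {a, b, c, d, f}  B3 = {a, d, e, f, g}
Tree: B1–B2, B1–B3
Every bag has size at most 5, so the width is 5 − 1 = 4 and tw(G) ≤ 4. Conversely, {a, d, e, f, g} is a clique of size 5, and the vertices of any clique must share a bag in every tree decomposition; so some bag has ≥ 5 vertices and tw(G) ≥ 4. Therefore the treewidth is 4.

4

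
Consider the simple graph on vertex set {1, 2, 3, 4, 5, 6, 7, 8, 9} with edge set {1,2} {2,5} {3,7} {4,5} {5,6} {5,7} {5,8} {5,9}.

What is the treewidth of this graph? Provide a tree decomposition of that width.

Treewidth 1.
One optimal decomposition is:
Bags: B1 = {4, 5}  B2 = {5, 8}  B3 = {2, 5}  B4 = {5, 6}  B5 = {5, 7}  B6 = {1, 2}  B7 = {5, 9}  B8 = {3, 7}
Tree: B1–B2, B2–B3, B2–B4, B2–B5, B3–B6, B1–B7, B5–B8

The largest bag has 2 vertices, giving width 1; this decomposition certifies tw(G) ≤ 1. Any graph with an edge has treewidth ≥ 1, and G has the edge 4–5. Therefore the treewidth is 1.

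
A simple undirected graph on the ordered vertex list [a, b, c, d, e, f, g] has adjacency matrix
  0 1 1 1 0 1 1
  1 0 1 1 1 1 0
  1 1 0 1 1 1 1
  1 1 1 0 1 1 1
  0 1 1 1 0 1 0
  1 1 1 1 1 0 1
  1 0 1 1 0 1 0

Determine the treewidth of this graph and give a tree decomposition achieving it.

Treewidth 4.
Bags: B1 = {b, c, d, e, f}  B2 = {a, b, c, d, f}  B3 = {a, c, d, f, g}
Tree: B1–B2, B2–B3

Every bag has size at most 5, so the width is 5 − 1 = 4 and tw(G) ≤ 4. For the lower bound, the 5 vertices {b, c, d, e, f} are pairwise adjacent, and any tree decomposition puts a clique entirely inside one bag — forcing width ≥ 4. Therefore the treewidth is 4.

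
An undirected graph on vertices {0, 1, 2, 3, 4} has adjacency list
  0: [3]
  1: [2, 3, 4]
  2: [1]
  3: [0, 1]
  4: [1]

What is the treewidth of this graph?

1

A width-1 tree decomposition is:
Bags: B1 = {1, 3}  B2 = {1, 4}  B3 = {1, 2}  B4 = {0, 3}
Tree: B1–B2, B2–B3, B1–B4
Every bag has size at most 2, so the width is 2 − 1 = 1 and tw(G) ≤ 1. Any graph with an edge has treewidth ≥ 1, and G has the edge 1–3. Hence tw(G) = 1 exactly.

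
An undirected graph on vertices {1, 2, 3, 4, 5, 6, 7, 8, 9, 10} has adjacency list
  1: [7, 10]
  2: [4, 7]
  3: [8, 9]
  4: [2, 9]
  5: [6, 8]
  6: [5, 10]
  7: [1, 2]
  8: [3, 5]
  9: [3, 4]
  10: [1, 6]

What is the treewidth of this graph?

A width-2 tree decomposition is:
Bags: B1 = {3, 5, 8}  B2 = {3, 5, 9}  B3 = {4, 5, 9}  B4 = {2, 4, 5}  B5 = {2, 5, 7}  B6 = {1, 5, 7}  B7 = {1, 5, 10}  B8 = {5, 6, 10}
Tree: B1–B2, B2–B3, B3–B4, B4–B5, B5–B6, B6–B7, B7–B8
Each bag holds 3 vertices, so the decomposition has width 2, which upper-bounds the treewidth. The edges 5–8–3–9–4–2–7–1–10–6–5 form a cycle, so G is not a tree and its treewidth is at least 2. Hence tw(G) = 2 exactly.

2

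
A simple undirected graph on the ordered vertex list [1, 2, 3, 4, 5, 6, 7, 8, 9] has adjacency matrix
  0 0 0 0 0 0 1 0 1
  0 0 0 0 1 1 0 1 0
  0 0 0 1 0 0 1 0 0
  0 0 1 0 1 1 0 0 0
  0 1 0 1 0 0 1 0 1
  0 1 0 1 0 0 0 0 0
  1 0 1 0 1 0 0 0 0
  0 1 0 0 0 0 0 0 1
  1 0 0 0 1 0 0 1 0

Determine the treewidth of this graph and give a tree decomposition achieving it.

The largest bag has 4 vertices, giving width 3; this decomposition certifies tw(G) ≤ 3. For the lower bound: the 4 vertex sets {2,6,8}, {4}, {5}, {1,3,7,9} are disjoint, each induces a connected subgraph, and every pair is joined by at least one edge of G. Contracting each set to a single vertex therefore yields K_{4} as a minor, and since treewidth is minor-monotone, tw(G) ≥ tw(K_{4}) = 3. Combining the bounds, tw(G) = 3.

Treewidth 3.
One such decomposition:
Bags: B1 = {2, 4, 6, 8}  B2 = {2, 4, 5, 8}  B3 = {4, 5, 8, 9}  B4 = {3, 4, 5, 9}  B5 = {3, 5, 7, 9}  B6 = {1, 3, 7, 9}
Tree: B1–B2, B2–B3, B3–B4, B4–B5, B5–B6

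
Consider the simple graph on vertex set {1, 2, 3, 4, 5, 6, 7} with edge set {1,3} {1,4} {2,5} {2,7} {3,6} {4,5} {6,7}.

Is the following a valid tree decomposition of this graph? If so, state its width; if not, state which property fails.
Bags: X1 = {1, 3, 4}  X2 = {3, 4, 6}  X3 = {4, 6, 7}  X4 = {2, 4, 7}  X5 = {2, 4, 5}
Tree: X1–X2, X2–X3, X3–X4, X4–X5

Every vertex of G appears in some bag (union = {1, 2, 3, 4, 5, 6, 7}); every edge is covered by a bag; and for each vertex v the set of bags containing v is connected in the bag tree. The decomposition is therefore valid. The largest bag has 3 vertices, so the width is 2.

Yes; width 2.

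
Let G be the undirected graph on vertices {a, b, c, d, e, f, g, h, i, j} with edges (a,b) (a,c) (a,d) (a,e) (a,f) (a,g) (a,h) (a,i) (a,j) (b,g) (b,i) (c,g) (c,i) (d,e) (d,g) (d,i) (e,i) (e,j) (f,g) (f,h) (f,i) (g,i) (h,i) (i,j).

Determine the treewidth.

A width-3 tree decomposition is:
Bags: B1 = {a, d, e, i}  B2 = {a, d, g, i}  B3 = {a, c, g, i}  B4 = {a, f, g, i}  B5 = {a, e, i, j}  B6 = {a, f, h, i}  B7 = {a, b, g, i}
Tree: B1–B2, B2–B3, B3–B4, B1–B5, B4–B6, B4–B7
Each bag holds 4 vertices, so the decomposition has width 3, which upper-bounds the treewidth. For the lower bound, the 4 vertices {a, d, g, i} are pairwise adjacent, and any tree decomposition puts a clique entirely inside one bag — forcing width ≥ 3. The upper and lower bounds meet at 3, so that is the treewidth.

3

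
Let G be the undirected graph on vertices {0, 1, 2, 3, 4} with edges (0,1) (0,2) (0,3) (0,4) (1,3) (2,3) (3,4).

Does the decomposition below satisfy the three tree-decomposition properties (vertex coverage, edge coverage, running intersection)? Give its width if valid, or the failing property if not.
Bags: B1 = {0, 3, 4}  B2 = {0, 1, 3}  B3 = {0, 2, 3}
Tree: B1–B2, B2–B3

Yes; width 2.

Every vertex of G appears in some bag (union = {0, 1, 2, 3, 4}); every edge is covered by a bag; and for each vertex v the set of bags containing v is connected in the bag tree. The decomposition is therefore valid. The largest bag has 3 vertices, so the width is 2.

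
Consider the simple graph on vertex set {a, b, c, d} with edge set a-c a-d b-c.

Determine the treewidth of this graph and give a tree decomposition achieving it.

Treewidth 1.
Bags: B1 = {a, d}  B2 = {a, c}  B3 = {b, c}
Tree: B1–B2, B2–B3

Each bag holds 2 vertices, so the decomposition has width 1, which upper-bounds the treewidth. Any graph with an edge has treewidth ≥ 1, and G has the edge d–a. Therefore the treewidth is 1.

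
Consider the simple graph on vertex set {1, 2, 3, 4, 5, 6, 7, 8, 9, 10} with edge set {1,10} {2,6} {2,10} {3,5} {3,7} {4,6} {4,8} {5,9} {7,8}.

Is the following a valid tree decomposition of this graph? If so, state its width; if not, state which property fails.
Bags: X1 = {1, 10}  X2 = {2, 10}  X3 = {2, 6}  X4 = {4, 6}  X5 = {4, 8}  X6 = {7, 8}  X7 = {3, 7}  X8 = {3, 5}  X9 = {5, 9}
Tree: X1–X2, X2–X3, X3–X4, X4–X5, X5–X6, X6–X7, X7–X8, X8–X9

Every vertex of G appears in some bag (union = {1, 2, 3, 4, 5, 6, 7, 8, 9, 10}); every edge is covered by a bag; and for each vertex v the set of bags containing v is connected in the bag tree. The decomposition is therefore valid. The largest bag has 2 vertices, so the width is 1.

Yes; width 1.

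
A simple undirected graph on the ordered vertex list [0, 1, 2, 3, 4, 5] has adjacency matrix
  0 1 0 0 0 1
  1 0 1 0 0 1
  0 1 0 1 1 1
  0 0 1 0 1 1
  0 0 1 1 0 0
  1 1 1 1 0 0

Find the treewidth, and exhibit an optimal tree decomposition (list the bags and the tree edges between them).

Treewidth 2.
Bags: B1 = {2, 3, 5}  B2 = {2, 3, 4}  B3 = {1, 2, 5}  B4 = {0, 1, 5}
Tree: B1–B2, B1–B3, B3–B4

Every bag has size at most 3, so the width is 3 − 1 = 2 and tw(G) ≤ 2. On the other hand G contains the 3-clique {0, 1, 5}. A clique must lie in a single bag of any decomposition, so no decomposition can have width below 2. Combining the bounds, tw(G) = 2.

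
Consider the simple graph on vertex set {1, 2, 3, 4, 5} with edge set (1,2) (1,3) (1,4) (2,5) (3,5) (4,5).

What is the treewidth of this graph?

2

A width-2 tree decomposition is:
Bags: B1 = {1, 3, 5}  B2 = {1, 4, 5}  B3 = {1, 2, 5}
Tree: B1–B2, B2–B3
Each bag holds 3 vertices, so the decomposition has width 2, which upper-bounds the treewidth. For the lower bound, G contains the cycle 5–3–1–4–5, so G is not a forest; only forests have treewidth ≤ 1, hence tw(G) ≥ 2. The upper and lower bounds meet at 2, so that is the treewidth.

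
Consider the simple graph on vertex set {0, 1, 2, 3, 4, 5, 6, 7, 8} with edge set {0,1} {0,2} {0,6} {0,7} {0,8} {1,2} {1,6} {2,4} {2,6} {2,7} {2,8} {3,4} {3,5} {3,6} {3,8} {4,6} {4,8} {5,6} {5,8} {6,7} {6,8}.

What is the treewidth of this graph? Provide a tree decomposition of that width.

Treewidth 3.
One such decomposition:
Bags: B1 = {2, 4, 6, 8}  B2 = {0, 2, 6, 8}  B3 = {0, 2, 6, 7}  B4 = {0, 1, 2, 6}  B5 = {3, 4, 6, 8}  B6 = {3, 5, 6, 8}
Tree: B1–B2, B2–B3, B2–B4, B1–B5, B5–B6

Every bag has size at most 4, so the width is 4 − 1 = 3 and tw(G) ≤ 3. On the other hand G contains the 4-clique {0, 2, 6, 8}. A clique must lie in a single bag of any decomposition, so no decomposition can have width below 3. Therefore the treewidth is 3.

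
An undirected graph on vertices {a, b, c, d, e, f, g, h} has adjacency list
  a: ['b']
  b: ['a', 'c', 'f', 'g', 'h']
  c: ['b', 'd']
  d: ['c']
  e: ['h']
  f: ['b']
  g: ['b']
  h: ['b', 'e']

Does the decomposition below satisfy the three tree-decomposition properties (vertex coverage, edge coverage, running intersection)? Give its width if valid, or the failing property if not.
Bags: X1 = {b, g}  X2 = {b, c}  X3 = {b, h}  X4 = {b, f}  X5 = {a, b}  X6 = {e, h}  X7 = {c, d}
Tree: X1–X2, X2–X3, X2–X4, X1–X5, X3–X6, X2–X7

Yes; width 1.

Checking the three conditions: (i) the bags cover all of {a, b, c, d, e, f, g, h}; (ii) for each edge, some bag contains both endpoints; (iii) the bags containing any fixed vertex form a subtree. All hold, so the decomposition is valid with width 2 − 1 = 1.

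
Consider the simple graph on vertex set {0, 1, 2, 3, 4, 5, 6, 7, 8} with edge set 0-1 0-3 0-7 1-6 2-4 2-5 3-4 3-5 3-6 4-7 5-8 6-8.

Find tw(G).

A width-3 tree decomposition is:
Bags: B1 = {0, 1, 4, 7}  B2 = {0, 1, 3, 4}  B3 = {1, 3, 4, 6}  B4 = {2, 3, 4, 6}  B5 = {2, 3, 5, 6}  B6 = {2, 5, 6, 8}
Tree: B1–B2, B2–B3, B3–B4, B4–B5, B5–B6
Each bag holds 4 vertices, so the decomposition has width 3, which upper-bounds the treewidth. For the lower bound: the 4 vertex sets {0,1,7}, {4}, {3}, {2,5,6,8} are disjoint, each induces a connected subgraph, and every pair is joined by at least one edge of G. Contracting each set to a single vertex therefore yields K_{4} as a minor, and since treewidth is minor-monotone, tw(G) ≥ tw(K_{4}) = 3. The upper and lower bounds meet at 3, so that is the treewidth.

3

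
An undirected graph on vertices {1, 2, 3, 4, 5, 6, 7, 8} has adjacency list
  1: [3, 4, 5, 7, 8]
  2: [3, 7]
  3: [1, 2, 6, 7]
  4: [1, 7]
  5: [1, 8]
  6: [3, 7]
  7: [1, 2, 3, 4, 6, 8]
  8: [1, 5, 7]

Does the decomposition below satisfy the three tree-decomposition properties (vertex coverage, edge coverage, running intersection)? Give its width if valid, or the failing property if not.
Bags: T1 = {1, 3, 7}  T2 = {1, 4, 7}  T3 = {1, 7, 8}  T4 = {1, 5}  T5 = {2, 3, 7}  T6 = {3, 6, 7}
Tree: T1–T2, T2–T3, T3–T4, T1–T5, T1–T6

No — edge (8,5) lies in no bag.

A tree decomposition must satisfy three properties: every vertex lies in some bag; for every edge, both endpoints lie together in some bag; and for every vertex, the bags containing it form a connected subtree. Here edge (8,5) lies in no bag, so the decomposition is invalid.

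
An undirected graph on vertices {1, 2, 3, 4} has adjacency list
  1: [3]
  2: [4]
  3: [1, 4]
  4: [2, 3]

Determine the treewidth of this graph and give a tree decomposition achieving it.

Treewidth 1.
One such decomposition:
Bags: B1 = {1, 3}  B2 = {3, 4}  B3 = {2, 4}
Tree: B1–B2, B2–B3

Each bag holds 2 vertices, so the decomposition has width 1, which upper-bounds the treewidth. G has an edge, so its treewidth is at least 1. Therefore the treewidth is 1.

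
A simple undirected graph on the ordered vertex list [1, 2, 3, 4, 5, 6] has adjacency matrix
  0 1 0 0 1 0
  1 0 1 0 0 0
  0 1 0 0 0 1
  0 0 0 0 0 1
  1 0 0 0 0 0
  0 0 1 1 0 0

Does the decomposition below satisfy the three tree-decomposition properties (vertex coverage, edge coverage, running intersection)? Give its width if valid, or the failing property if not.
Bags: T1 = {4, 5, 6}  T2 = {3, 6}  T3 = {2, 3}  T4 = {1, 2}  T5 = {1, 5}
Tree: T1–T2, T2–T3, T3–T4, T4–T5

A tree decomposition must satisfy three properties: every vertex lies in some bag; for every edge, both endpoints lie together in some bag; and for every vertex, the bags containing it form a connected subtree. Here bags containing vertex 5 are not connected in the tree, so the decomposition is invalid.

No — bags containing vertex 5 are not connected in the tree.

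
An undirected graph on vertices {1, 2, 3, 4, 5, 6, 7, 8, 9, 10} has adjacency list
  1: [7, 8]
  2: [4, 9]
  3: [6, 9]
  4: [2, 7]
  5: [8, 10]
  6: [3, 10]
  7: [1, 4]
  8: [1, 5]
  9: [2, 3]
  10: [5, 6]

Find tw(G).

2

A width-2 tree decomposition is:
Bags: B1 = {2, 3, 9}  B2 = {2, 3, 4}  B3 = {3, 4, 7}  B4 = {1, 3, 7}  B5 = {1, 3, 8}  B6 = {3, 5, 8}  B7 = {3, 5, 10}  B8 = {3, 6, 10}
Tree: B1–B2, B2–B3, B3–B4, B4–B5, B5–B6, B6–B7, B7–B8
The largest bag has 3 vertices, giving width 2; this decomposition certifies tw(G) ≤ 2. Since 3–9–2–4–7–1–8–5–10–6–3 is a cycle in G, G is not acyclic. Forests are exactly the graphs of treewidth ≤ 1, so tw(G) ≥ 2. Therefore the treewidth is 2.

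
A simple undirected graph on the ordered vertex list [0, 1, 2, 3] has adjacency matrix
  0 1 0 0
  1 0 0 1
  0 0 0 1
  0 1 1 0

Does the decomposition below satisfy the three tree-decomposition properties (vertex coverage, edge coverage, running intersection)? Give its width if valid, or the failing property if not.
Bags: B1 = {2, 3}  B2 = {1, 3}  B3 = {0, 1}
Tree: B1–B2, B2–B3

Yes; width 1.

Vertex coverage: the bags together contain {0, 1, 2, 3}, the full vertex set. Edge coverage: each edge of G has both endpoints in at least one bag. Running intersection: for every vertex, the bags containing it form a connected subtree. All three properties hold, so this is a valid tree decomposition of width max|bag| − 1 = 1, and hence tw(G) ≤ 1.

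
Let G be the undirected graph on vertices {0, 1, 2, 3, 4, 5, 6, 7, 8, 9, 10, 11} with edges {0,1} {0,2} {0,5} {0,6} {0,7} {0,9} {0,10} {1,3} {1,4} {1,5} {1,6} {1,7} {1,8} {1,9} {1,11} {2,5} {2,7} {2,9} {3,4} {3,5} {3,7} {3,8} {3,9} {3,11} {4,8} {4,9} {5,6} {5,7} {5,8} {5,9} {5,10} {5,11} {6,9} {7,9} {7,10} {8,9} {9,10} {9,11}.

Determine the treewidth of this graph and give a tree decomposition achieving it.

Treewidth 4.
Bags: B1 = {0, 1, 5, 7, 9}  B2 = {1, 3, 5, 7, 9}  B3 = {0, 2, 5, 7, 9}  B4 = {0, 5, 7, 9, 10}  B5 = {1, 3, 5, 9, 11}  B6 = {1, 3, 5, 8, 9}  B7 = {0, 1, 5, 6, 9}  B8 = {1, 3, 4, 8, 9}
Tree: B1–B2, B1–B3, B3–B4, B2–B5, B5–B6, B1–B7, B6–B8

Each bag holds 5 vertices, so the decomposition has width 4, which upper-bounds the treewidth. On the other hand G contains the 5-clique {1, 3, 4, 8, 9}. A clique must lie in a single bag of any decomposition, so no decomposition can have width below 4. Combining the bounds, tw(G) = 4.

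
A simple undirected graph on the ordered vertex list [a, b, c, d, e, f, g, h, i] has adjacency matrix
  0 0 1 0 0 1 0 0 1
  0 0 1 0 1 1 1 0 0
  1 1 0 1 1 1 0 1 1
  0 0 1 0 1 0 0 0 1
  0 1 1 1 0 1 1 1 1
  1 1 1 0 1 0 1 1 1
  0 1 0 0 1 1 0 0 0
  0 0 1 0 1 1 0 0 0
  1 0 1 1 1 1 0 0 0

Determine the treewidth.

3

A width-3 tree decomposition is:
Bags: B1 = {b, c, e, f}  B2 = {c, e, f, i}  B3 = {c, d, e, i}  B4 = {b, e, f, g}  B5 = {a, c, f, i}  B6 = {c, e, f, h}
Tree: B1–B2, B2–B3, B1–B4, B2–B5, B2–B6
Every bag has size at most 4, so the width is 4 − 1 = 3 and tw(G) ≤ 3. For the lower bound, the 4 vertices {c, d, e, i} are pairwise adjacent, and any tree decomposition puts a clique entirely inside one bag — forcing width ≥ 3. The upper and lower bounds meet at 3, so that is the treewidth.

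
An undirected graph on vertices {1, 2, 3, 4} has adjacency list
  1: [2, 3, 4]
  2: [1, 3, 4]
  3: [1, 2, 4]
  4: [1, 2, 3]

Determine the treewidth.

3

A width-3 tree decomposition is:
Bags: B1 = {1, 2, 3, 4}
Tree: (single bag)
With just one bag of size 4, the width is 4 − 1 = 3, so tw(G) ≤ 3. Conversely, {1, 2, 3, 4} is a clique of size 4, and the vertices of any clique must share a bag in every tree decomposition; so some bag has ≥ 4 vertices and tw(G) ≥ 3. The upper and lower bounds meet at 3, so that is the treewidth.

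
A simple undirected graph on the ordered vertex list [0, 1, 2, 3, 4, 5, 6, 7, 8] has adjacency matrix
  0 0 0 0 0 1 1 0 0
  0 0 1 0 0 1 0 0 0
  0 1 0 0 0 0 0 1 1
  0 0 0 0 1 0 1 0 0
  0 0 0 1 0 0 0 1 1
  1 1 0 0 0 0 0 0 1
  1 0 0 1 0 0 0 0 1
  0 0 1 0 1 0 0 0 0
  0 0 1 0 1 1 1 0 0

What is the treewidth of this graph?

A width-3 tree decomposition is:
Bags: B1 = {3, 4, 6, 7}  B2 = {4, 6, 7, 8}  B3 = {2, 6, 7, 8}  B4 = {0, 2, 6, 8}  B5 = {0, 2, 5, 8}  B6 = {0, 1, 2, 5}
Tree: B1–B2, B2–B3, B3–B4, B4–B5, B5–B6
Each bag holds 4 vertices, so the decomposition has width 3, which upper-bounds the treewidth. For the lower bound: the 4 vertex sets {3,4,7}, {6}, {8}, {0,1,2,5} are disjoint, each induces a connected subgraph, and every pair is joined by at least one edge of G. Contracting each set to a single vertex therefore yields K_{4} as a minor, and since treewidth is minor-monotone, tw(G) ≥ tw(K_{4}) = 3. Combining the bounds, tw(G) = 3.

3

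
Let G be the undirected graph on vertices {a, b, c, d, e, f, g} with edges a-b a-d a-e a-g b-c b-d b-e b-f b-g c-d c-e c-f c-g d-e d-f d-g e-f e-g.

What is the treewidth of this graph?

4

A width-4 tree decomposition is:
Bags: B1 = {a, b, d, e, g}  B2 = {b, c, d, e, g}  B3 = {b, c, d, e, f}
Tree: B1–B2, B2–B3
The largest bag has 5 vertices, giving width 4; this decomposition certifies tw(G) ≤ 4. Conversely, {b, c, d, e, g} is a clique of size 5, and the vertices of any clique must share a bag in every tree decomposition; so some bag has ≥ 5 vertices and tw(G) ≥ 4. Combining the bounds, tw(G) = 4.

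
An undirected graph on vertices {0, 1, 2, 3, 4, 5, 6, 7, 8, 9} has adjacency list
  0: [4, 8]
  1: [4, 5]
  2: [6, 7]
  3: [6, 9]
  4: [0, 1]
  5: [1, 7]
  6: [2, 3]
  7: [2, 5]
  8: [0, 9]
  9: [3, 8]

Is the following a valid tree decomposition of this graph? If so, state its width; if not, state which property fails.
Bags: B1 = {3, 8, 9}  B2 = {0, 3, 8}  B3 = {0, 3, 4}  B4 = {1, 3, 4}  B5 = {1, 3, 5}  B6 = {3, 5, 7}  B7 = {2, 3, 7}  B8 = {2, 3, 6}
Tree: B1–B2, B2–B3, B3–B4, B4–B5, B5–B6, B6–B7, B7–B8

Checking the three conditions: (i) the bags cover all of {0, 1, 2, 3, 4, 5, 6, 7, 8, 9}; (ii) for each edge, some bag contains both endpoints; (iii) the bags containing any fixed vertex form a subtree. All hold, so the decomposition is valid with width 3 − 1 = 2.

Yes; width 2.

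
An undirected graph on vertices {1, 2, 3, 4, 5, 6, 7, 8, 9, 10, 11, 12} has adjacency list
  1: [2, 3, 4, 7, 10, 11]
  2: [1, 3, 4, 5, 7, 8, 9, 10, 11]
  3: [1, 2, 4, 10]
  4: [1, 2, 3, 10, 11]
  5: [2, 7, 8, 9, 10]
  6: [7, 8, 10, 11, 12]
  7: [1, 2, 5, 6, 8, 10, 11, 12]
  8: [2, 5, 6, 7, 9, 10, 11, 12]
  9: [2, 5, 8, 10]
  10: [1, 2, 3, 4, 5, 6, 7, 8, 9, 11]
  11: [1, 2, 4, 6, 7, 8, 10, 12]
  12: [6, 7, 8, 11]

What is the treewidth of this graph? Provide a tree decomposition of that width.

Every bag has size at most 5, so the width is 5 − 1 = 4 and tw(G) ≤ 4. For the lower bound, the 5 vertices {2, 7, 8, 10, 11} are pairwise adjacent, and any tree decomposition puts a clique entirely inside one bag — forcing width ≥ 4. Combining the bounds, tw(G) = 4.

Treewidth 4.
One such decomposition:
Bags: B1 = {2, 7, 8, 10, 11}  B2 = {2, 5, 7, 8, 10}  B3 = {6, 7, 8, 10, 11}  B4 = {1, 2, 7, 10, 11}  B5 = {6, 7, 8, 11, 12}  B6 = {1, 2, 4, 10, 11}  B7 = {1, 2, 3, 4, 10}  B8 = {2, 5, 8, 9, 10}
Tree: B1–B2, B1–B3, B1–B4, B3–B5, B4–B6, B6–B7, B2–B8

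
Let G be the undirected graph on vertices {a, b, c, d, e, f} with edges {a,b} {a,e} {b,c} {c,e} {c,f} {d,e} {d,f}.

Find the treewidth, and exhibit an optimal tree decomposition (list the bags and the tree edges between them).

The largest bag has 3 vertices, giving width 2; this decomposition certifies tw(G) ≤ 2. For the lower bound, G contains the cycle b–a–e–c–b, so G is not a forest; only forests have treewidth ≤ 1, hence tw(G) ≥ 2. Combining the bounds, tw(G) = 2.

Treewidth 2.
One such decomposition:
Bags: B1 = {a, b, c}  B2 = {a, c, e}  B3 = {c, e, f}  B4 = {d, e, f}
Tree: B1–B2, B2–B3, B3–B4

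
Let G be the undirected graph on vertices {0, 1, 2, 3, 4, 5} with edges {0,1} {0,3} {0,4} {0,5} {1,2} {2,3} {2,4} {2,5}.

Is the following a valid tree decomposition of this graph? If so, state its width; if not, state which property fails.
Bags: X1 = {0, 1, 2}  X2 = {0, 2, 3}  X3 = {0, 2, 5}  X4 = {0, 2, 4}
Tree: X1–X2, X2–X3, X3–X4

Yes; width 2.

Vertex coverage: the bags together contain {0, 1, 2, 3, 4, 5}, the full vertex set. Edge coverage: each edge of G has both endpoints in at least one bag. Running intersection: for every vertex, the bags containing it form a connected subtree. All three properties hold, so this is a valid tree decomposition of width max|bag| − 1 = 2, and hence tw(G) ≤ 2.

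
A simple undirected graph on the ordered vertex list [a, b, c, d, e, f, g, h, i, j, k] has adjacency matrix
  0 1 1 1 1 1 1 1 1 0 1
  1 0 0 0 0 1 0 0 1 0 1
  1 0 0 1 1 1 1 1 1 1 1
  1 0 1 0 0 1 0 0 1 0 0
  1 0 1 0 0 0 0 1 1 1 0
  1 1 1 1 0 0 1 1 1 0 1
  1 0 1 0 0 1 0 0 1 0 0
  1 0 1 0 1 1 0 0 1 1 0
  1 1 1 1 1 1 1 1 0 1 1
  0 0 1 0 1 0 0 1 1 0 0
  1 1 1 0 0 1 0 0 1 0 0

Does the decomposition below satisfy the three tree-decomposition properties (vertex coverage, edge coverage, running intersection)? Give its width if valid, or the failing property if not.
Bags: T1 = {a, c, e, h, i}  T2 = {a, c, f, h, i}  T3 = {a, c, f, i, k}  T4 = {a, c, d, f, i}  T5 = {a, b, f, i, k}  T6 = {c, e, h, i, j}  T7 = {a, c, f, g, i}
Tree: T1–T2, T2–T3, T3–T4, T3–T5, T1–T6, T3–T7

Every vertex of G appears in some bag (union = {a, b, c, d, e, f, g, h, i, j, k}); every edge is covered by a bag; and for each vertex v the set of bags containing v is connected in the bag tree. The decomposition is therefore valid. The largest bag has 5 vertices, so the width is 4.

Yes; width 4.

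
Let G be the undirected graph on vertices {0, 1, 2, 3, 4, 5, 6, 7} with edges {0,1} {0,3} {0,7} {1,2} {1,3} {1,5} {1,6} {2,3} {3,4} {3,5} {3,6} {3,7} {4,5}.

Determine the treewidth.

2

A width-2 tree decomposition is:
Bags: B1 = {1, 3, 6}  B2 = {1, 3, 5}  B3 = {0, 1, 3}  B4 = {3, 4, 5}  B5 = {0, 3, 7}  B6 = {1, 2, 3}
Tree: B1–B2, B1–B3, B2–B4, B3–B5, B3–B6
The largest bag has 3 vertices, giving width 2; this decomposition certifies tw(G) ≤ 2. Conversely, {0, 1, 3} is a clique of size 3, and the vertices of any clique must share a bag in every tree decomposition; so some bag has ≥ 3 vertices and tw(G) ≥ 2. Combining the bounds, tw(G) = 2.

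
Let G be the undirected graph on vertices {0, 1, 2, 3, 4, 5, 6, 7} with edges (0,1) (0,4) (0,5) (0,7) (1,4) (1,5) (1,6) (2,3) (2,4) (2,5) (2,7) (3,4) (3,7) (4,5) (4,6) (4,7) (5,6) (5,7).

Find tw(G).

3

A width-3 tree decomposition is:
Bags: B1 = {2, 3, 4, 7}  B2 = {2, 4, 5, 7}  B3 = {0, 4, 5, 7}  B4 = {0, 1, 4, 5}  B5 = {1, 4, 5, 6}
Tree: B1–B2, B2–B3, B3–B4, B4–B5
Each bag holds 4 vertices, so the decomposition has width 3, which upper-bounds the treewidth. On the other hand G contains the 4-clique {2, 3, 4, 7}. A clique must lie in a single bag of any decomposition, so no decomposition can have width below 3. Combining the bounds, tw(G) = 3.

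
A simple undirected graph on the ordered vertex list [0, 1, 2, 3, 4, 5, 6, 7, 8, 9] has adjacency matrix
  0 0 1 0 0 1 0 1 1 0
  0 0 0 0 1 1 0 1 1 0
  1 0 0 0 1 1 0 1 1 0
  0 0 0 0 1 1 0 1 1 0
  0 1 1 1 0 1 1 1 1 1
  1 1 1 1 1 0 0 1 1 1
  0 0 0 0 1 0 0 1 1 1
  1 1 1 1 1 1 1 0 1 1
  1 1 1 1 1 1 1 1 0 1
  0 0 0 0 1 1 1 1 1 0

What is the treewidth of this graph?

A width-4 tree decomposition is:
Bags: B1 = {2, 4, 5, 7, 8}  B2 = {3, 4, 5, 7, 8}  B3 = {4, 5, 7, 8, 9}  B4 = {0, 2, 5, 7, 8}  B5 = {1, 4, 5, 7, 8}  B6 = {4, 6, 7, 8, 9}
Tree: B1–B2, B1–B3, B1–B4, B2–B5, B3–B6
Every bag has size at most 5, so the width is 5 − 1 = 4 and tw(G) ≤ 4. On the other hand G contains the 5-clique {0, 2, 5, 7, 8}. A clique must lie in a single bag of any decomposition, so no decomposition can have width below 4. Hence tw(G) = 4 exactly.

4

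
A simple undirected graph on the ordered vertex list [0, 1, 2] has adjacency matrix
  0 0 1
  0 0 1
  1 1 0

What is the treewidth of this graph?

A width-1 tree decomposition is:
Bags: B1 = {1, 2}  B2 = {0, 2}
Tree: B1–B2
The largest bag has 2 vertices, giving width 1; this decomposition certifies tw(G) ≤ 1. G has an edge, so its treewidth is at least 1. The upper and lower bounds meet at 1, so that is the treewidth.

1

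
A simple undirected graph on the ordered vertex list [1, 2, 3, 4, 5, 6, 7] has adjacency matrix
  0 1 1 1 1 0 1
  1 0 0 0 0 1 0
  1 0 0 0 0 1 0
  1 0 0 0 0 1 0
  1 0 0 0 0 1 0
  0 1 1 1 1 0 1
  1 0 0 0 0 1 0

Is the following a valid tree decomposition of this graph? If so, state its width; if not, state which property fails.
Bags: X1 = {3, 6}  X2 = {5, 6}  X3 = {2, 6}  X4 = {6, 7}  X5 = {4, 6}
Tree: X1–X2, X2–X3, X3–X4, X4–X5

No — vertex 1 appears in no bag.

A tree decomposition must satisfy three properties: every vertex lies in some bag; for every edge, both endpoints lie together in some bag; and for every vertex, the bags containing it form a connected subtree. Here vertex 1 appears in no bag, so the decomposition is invalid.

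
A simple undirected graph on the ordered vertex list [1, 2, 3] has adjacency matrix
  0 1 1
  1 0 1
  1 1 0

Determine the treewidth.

2

A width-2 tree decomposition is:
Bags: B1 = {1, 2, 3}
Tree: (single bag)
A single bag containing all 3 vertices is trivially a valid decomposition of width 2. For the lower bound, the 3 vertices {1, 2, 3} are pairwise adjacent, and any tree decomposition puts a clique entirely inside one bag — forcing width ≥ 2. Hence tw(G) = 2 exactly.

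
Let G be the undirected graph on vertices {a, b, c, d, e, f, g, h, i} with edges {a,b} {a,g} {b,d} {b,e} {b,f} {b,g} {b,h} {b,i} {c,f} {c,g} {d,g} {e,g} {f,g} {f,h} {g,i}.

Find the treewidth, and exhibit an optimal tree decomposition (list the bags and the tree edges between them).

Treewidth 2.
One optimal decomposition is:
Bags: B1 = {a, b, g}  B2 = {b, e, g}  B3 = {b, f, g}  B4 = {b, d, g}  B5 = {b, g, i}  B6 = {c, f, g}  B7 = {b, f, h}
Tree: B1–B2, B2–B3, B3–B4, B4–B5, B3–B6, B3–B7

The largest bag has 3 vertices, giving width 2; this decomposition certifies tw(G) ≤ 2. On the other hand G contains the 3-clique {c, f, g}. A clique must lie in a single bag of any decomposition, so no decomposition can have width below 2. Therefore the treewidth is 2.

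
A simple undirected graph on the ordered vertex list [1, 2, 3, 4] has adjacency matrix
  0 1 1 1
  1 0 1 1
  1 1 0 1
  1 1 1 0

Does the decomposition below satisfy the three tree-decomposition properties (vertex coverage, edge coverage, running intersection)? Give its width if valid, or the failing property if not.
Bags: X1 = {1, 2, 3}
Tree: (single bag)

No — vertex 4 appears in no bag.

A tree decomposition must satisfy three properties: every vertex lies in some bag; for every edge, both endpoints lie together in some bag; and for every vertex, the bags containing it form a connected subtree. Here vertex 4 appears in no bag, so the decomposition is invalid.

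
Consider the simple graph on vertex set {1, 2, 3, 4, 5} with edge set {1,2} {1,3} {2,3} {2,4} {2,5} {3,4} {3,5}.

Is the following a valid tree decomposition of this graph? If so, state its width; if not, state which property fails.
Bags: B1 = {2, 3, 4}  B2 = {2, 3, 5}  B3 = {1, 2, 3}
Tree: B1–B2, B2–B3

Yes; width 2.

Checking the three conditions: (i) the bags cover all of {1, 2, 3, 4, 5}; (ii) for each edge, some bag contains both endpoints; (iii) the bags containing any fixed vertex form a subtree. All hold, so the decomposition is valid with width 3 − 1 = 2.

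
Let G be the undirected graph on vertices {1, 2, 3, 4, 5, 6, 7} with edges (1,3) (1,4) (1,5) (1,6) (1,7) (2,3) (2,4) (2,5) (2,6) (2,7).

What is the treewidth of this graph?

2

A width-2 tree decomposition is:
Bags: B1 = {1, 2, 5}  B2 = {1, 2, 4}  B3 = {1, 2, 3}  B4 = {1, 2, 7}  B5 = {1, 2, 6}
Tree: B1–B2, B2–B3, B3–B4, B4–B5
Each bag holds 3 vertices, so the decomposition has width 2, which upper-bounds the treewidth. For the lower bound, G contains the cycle 2–5–1–4–2, so G is not a forest; only forests have treewidth ≤ 1, hence tw(G) ≥ 2. Therefore the treewidth is 2.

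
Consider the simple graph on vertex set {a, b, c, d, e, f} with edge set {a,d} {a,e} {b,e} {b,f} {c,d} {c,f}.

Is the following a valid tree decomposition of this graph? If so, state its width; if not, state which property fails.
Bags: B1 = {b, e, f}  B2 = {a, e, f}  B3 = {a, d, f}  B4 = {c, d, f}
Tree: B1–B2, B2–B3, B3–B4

Checking the three conditions: (i) the bags cover all of {a, b, c, d, e, f}; (ii) for each edge, some bag contains both endpoints; (iii) the bags containing any fixed vertex form a subtree. All hold, so the decomposition is valid with width 3 − 1 = 2.

Yes; width 2.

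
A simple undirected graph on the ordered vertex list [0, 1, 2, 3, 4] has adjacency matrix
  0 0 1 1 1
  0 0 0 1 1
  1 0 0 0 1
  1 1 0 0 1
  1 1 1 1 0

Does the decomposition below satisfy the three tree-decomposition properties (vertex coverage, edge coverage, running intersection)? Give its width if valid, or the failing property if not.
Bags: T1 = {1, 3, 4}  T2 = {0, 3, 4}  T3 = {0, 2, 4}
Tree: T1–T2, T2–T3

Checking the three conditions: (i) the bags cover all of {0, 1, 2, 3, 4}; (ii) for each edge, some bag contains both endpoints; (iii) the bags containing any fixed vertex form a subtree. All hold, so the decomposition is valid with width 3 − 1 = 2.

Yes; width 2.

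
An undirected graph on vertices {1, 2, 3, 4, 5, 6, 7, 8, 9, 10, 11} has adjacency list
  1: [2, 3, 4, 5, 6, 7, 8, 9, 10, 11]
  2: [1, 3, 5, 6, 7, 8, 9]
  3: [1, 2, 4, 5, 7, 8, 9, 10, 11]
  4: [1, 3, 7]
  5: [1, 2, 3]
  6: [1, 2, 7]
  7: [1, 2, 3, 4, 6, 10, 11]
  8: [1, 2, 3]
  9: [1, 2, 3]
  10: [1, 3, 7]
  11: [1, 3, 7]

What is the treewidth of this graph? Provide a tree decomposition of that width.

Treewidth 3.
One optimal decomposition is:
Bags: B1 = {1, 2, 3, 7}  B2 = {1, 2, 3, 8}  B3 = {1, 2, 3, 9}  B4 = {1, 3, 7, 10}  B5 = {1, 2, 6, 7}  B6 = {1, 3, 4, 7}  B7 = {1, 2, 3, 5}  B8 = {1, 3, 7, 11}
Tree: B1–B2, B2–B3, B1–B4, B1–B5, B1–B6, B2–B7, B6–B8

Every bag has size at most 4, so the width is 4 − 1 = 3 and tw(G) ≤ 3. Conversely, {1, 3, 7, 11} is a clique of size 4, and the vertices of any clique must share a bag in every tree decomposition; so some bag has ≥ 4 vertices and tw(G) ≥ 3. Therefore the treewidth is 3.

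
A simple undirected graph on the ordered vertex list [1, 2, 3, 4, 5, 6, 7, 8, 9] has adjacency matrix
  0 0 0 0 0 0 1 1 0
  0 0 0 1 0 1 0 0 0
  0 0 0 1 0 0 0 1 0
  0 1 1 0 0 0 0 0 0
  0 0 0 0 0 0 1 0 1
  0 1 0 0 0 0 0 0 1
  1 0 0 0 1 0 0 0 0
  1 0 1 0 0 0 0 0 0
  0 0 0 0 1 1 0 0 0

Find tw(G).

A width-2 tree decomposition is:
Bags: B1 = {2, 4, 6}  B2 = {3, 4, 6}  B3 = {3, 6, 8}  B4 = {1, 6, 8}  B5 = {1, 6, 7}  B6 = {5, 6, 7}  B7 = {5, 6, 9}
Tree: B1–B2, B2–B3, B3–B4, B4–B5, B5–B6, B6–B7
The largest bag has 3 vertices, giving width 2; this decomposition certifies tw(G) ≤ 2. The edges 6–2–4–3–8–1–7–5–9–6 form a cycle, so G is not a tree and its treewidth is at least 2. Hence tw(G) = 2 exactly.

2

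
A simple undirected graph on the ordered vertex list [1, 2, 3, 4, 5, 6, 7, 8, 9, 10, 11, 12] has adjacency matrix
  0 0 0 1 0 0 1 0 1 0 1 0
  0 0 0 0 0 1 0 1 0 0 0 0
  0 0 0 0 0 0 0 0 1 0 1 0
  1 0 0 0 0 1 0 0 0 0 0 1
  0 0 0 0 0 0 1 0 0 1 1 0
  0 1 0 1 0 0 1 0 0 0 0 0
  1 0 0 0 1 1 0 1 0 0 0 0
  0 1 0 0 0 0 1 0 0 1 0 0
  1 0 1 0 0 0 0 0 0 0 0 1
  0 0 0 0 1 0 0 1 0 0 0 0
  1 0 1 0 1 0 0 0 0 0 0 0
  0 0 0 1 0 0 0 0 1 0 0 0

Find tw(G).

3

A width-3 tree decomposition is:
Bags: B1 = {3, 4, 9, 12}  B2 = {1, 3, 4, 9}  B3 = {1, 3, 4, 11}  B4 = {1, 4, 6, 11}  B5 = {1, 6, 7, 11}  B6 = {5, 6, 7, 11}  B7 = {2, 5, 6, 7}  B8 = {2, 5, 7, 8}  B9 = {2, 5, 8, 10}
Tree: B1–B2, B2–B3, B3–B4, B4–B5, B5–B6, B6–B7, B7–B8, B8–B9
Each bag holds 4 vertices, so the decomposition has width 3, which upper-bounds the treewidth. For the lower bound: the 4 vertex sets {3,9,12}, {4}, {1}, {5,6,7,11} are disjoint, each induces a connected subgraph, and every pair is joined by at least one edge of G. Contracting each set to a single vertex therefore yields K_{4} as a minor, and since treewidth is minor-monotone, tw(G) ≥ tw(K_{4}) = 3. Therefore the treewidth is 3.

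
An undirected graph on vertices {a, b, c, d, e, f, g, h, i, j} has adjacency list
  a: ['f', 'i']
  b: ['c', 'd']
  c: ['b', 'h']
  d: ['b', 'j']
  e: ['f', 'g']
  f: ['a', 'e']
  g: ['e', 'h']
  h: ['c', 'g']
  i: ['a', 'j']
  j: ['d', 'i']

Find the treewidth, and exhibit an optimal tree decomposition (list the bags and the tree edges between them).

Treewidth 2.
Bags: B1 = {a, f, i}  B2 = {f, i, j}  B3 = {d, f, j}  B4 = {b, d, f}  B5 = {b, c, f}  B6 = {c, f, h}  B7 = {f, g, h}  B8 = {e, f, g}
Tree: B1–B2, B2–B3, B3–B4, B4–B5, B5–B6, B6–B7, B7–B8

Each bag holds 3 vertices, so the decomposition has width 2, which upper-bounds the treewidth. Since f–a–i–j–d–b–c–h–g–e–f is a cycle in G, G is not acyclic. Forests are exactly the graphs of treewidth ≤ 1, so tw(G) ≥ 2. Hence tw(G) = 2 exactly.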